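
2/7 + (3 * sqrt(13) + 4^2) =3 * sqrt(13) + 114/7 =27.10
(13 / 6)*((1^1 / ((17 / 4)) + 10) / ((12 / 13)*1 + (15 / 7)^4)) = 11767301 / 11677929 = 1.01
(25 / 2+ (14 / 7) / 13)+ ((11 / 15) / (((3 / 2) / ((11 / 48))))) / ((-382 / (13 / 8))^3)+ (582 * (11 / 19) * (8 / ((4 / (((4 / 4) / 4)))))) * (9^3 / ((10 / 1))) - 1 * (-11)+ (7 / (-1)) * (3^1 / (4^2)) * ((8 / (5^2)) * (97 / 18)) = 468345224840806860841 / 38067185007820800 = 12303.12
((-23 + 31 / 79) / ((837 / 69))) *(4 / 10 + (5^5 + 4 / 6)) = -1926188498 / 330615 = -5826.08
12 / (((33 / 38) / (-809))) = -122968 / 11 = -11178.91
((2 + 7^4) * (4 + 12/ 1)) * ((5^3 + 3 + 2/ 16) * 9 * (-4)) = -177341400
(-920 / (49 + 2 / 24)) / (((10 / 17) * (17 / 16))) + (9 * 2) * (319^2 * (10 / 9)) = 1198726916 / 589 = 2035190.01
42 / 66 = 7 / 11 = 0.64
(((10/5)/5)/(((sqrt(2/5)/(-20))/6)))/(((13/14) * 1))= -336 * sqrt(10)/13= -81.73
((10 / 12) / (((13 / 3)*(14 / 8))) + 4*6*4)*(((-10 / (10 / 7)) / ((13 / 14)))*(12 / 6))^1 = -244888 / 169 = -1449.04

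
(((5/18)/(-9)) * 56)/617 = -0.00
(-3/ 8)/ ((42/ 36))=-9/ 28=-0.32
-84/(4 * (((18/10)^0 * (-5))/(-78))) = -1638/5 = -327.60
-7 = -7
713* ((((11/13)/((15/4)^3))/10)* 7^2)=12297824/219375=56.06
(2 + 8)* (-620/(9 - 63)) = 3100/27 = 114.81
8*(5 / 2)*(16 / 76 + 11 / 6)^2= 271445 / 3249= 83.55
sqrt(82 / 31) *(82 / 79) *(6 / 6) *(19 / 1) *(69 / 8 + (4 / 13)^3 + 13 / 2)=207485871 *sqrt(2542) / 21521812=486.07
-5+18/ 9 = -3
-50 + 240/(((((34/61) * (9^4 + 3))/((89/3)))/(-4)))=-57.78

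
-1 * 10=-10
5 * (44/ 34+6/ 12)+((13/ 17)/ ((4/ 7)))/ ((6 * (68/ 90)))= 42845/ 4624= 9.27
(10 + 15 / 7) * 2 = 170 / 7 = 24.29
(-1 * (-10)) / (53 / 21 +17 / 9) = 315 / 139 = 2.27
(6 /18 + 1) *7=28 /3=9.33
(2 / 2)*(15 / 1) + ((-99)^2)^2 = 96059616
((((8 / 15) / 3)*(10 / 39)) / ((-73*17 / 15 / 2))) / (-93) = 160 / 13503321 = 0.00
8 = 8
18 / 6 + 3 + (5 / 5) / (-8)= 47 / 8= 5.88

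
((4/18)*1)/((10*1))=1/45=0.02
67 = 67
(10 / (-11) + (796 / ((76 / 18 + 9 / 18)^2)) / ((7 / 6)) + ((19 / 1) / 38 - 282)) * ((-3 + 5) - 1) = -280179147 / 1112650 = -251.81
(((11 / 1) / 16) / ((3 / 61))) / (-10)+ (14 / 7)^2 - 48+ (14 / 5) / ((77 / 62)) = -227797 / 5280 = -43.14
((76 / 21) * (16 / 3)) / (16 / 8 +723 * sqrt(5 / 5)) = 0.03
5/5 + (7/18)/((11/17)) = 317/198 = 1.60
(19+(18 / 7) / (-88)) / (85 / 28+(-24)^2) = 5843 / 178343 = 0.03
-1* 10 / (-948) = 5 / 474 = 0.01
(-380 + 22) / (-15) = 358 / 15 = 23.87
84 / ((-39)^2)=28 / 507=0.06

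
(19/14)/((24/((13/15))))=247/5040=0.05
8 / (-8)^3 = -1 / 64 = -0.02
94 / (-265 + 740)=94 / 475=0.20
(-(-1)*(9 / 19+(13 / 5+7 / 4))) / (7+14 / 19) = 611 / 980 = 0.62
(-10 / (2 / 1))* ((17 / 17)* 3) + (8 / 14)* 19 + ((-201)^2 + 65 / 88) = 24884919 / 616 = 40397.60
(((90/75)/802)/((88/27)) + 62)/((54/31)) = 339120191/9527760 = 35.59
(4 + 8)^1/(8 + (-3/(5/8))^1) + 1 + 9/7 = 169/28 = 6.04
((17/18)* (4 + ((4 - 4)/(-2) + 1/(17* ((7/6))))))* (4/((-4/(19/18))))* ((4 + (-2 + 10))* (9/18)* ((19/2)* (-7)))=87001/54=1611.13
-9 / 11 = -0.82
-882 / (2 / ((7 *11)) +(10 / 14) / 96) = -6519744 / 247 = -26395.72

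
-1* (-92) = 92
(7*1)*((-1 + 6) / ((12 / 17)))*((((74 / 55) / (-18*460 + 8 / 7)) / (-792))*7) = 215747 / 3029266944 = 0.00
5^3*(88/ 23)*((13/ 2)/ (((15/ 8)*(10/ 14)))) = 160160/ 69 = 2321.16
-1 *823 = -823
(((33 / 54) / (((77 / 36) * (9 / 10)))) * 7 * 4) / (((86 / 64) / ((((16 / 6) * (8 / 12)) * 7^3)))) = 4033.67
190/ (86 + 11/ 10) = 1900/ 871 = 2.18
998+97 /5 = 5087 /5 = 1017.40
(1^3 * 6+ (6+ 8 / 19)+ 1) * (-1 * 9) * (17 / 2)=-39015 / 38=-1026.71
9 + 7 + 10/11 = 186/11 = 16.91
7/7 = 1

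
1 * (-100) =-100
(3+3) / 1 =6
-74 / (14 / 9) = -333 / 7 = -47.57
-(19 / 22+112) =-2483 / 22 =-112.86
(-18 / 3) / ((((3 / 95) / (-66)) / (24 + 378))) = 5041080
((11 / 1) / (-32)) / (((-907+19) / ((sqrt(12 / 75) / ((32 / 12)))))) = 11 / 189440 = 0.00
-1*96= -96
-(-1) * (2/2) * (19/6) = 19/6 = 3.17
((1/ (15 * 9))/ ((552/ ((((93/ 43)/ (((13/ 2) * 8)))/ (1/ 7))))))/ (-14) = -31/ 111084480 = -0.00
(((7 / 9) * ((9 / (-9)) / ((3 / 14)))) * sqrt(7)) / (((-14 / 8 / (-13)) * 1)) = -728 * sqrt(7) / 27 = -71.34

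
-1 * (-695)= 695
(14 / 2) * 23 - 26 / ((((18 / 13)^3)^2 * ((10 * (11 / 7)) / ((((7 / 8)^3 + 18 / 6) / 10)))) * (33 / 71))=50828477506808029 / 316068795187200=160.81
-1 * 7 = -7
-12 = -12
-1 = -1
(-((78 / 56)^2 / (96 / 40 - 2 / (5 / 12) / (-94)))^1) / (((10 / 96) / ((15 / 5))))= -22.80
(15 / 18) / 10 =1 / 12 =0.08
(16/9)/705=16/6345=0.00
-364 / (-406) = 26 / 29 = 0.90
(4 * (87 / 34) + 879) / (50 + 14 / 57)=17.70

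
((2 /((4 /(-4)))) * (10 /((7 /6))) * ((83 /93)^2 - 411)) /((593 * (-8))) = -17739250 /11967333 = -1.48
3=3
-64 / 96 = -2 / 3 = -0.67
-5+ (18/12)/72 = -239/48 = -4.98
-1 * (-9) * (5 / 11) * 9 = 405 / 11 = 36.82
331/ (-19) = -331/ 19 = -17.42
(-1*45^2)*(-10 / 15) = 1350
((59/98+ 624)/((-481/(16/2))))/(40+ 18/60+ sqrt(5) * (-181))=75901640/29403398983+ 4431676400 * sqrt(5)/382244186779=0.03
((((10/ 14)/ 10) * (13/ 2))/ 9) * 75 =3.87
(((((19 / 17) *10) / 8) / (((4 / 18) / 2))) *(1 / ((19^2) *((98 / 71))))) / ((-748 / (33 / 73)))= -0.00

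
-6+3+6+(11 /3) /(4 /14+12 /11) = 1801 /318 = 5.66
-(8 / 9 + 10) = -98 / 9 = -10.89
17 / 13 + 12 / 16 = 107 / 52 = 2.06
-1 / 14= -0.07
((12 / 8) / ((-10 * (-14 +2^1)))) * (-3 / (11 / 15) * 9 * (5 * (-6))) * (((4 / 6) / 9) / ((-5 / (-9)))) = 81 / 44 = 1.84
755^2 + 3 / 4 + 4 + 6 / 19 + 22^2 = 43359069 / 76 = 570514.07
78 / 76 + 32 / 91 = 4765 / 3458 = 1.38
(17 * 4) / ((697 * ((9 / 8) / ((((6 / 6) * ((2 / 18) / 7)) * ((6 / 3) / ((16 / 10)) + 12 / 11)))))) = 824 / 255717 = 0.00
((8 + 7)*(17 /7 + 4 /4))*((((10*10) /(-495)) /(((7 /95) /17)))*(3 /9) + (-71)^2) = 417917560 /1617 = 258452.42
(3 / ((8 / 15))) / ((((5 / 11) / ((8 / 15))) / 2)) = 66 / 5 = 13.20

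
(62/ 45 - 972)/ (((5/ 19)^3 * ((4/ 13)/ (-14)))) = 13631226791/ 5625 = 2423329.21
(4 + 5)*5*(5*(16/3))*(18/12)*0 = 0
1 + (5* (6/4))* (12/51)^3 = 5393/4913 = 1.10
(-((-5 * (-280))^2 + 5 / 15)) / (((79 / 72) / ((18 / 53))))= -2540160432 / 4187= -606677.92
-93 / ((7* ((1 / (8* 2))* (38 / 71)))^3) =-17042290176 / 2352637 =-7243.91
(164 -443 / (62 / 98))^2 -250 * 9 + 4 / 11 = 3015784513 / 10571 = 285288.48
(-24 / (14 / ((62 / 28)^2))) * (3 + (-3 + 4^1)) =-11532 / 343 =-33.62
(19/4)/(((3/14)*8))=133/48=2.77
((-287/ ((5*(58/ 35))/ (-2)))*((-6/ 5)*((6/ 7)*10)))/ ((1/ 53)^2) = -58045176/ 29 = -2001557.79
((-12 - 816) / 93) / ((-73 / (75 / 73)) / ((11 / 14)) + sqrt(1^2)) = 227700 / 2287211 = 0.10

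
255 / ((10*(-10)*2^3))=-51 / 160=-0.32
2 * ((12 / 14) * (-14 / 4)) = -6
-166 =-166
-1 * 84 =-84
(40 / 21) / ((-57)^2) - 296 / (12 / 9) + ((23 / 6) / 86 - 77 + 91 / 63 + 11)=-3362310659 / 11735388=-286.51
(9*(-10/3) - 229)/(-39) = 259/39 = 6.64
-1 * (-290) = 290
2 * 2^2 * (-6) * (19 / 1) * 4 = -3648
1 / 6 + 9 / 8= 31 / 24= 1.29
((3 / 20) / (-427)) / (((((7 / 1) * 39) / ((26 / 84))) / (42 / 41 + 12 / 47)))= -411 / 806372420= -0.00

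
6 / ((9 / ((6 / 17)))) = 0.24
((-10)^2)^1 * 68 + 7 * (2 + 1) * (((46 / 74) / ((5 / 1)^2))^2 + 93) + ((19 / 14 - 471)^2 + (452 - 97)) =38516640062989 / 167702500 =229672.43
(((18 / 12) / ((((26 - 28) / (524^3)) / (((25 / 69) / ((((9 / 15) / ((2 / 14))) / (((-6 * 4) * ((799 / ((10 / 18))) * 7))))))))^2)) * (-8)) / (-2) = 7136331902238526372823040000 / 529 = 13490230439014227547869640.00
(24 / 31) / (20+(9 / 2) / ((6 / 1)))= 96 / 2573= 0.04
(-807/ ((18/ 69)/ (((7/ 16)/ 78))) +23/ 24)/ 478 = -13639/ 397696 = -0.03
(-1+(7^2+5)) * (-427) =-22631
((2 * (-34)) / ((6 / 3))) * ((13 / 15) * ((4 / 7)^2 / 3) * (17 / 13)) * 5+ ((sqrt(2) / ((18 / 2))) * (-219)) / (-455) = -20.89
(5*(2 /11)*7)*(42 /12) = 245 /11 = 22.27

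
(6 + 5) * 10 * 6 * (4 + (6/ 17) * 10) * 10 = 844800/ 17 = 49694.12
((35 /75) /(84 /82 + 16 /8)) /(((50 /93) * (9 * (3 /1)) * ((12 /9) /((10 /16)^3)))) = 287 /147456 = 0.00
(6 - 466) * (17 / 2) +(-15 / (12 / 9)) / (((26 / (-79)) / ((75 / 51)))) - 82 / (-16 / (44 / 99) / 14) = -60908629 / 15912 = -3827.84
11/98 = 0.11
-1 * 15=-15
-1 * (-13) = 13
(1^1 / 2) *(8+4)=6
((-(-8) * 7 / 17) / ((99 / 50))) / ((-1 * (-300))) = 28 / 5049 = 0.01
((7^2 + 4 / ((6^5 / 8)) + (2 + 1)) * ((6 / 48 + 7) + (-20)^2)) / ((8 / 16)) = 41158709 / 972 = 42344.35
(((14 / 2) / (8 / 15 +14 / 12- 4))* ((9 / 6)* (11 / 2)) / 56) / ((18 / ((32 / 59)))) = -0.01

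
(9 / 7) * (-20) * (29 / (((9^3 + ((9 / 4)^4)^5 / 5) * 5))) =-637716744110080 / 9459079139175689583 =-0.00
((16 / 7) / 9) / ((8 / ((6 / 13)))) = 4 / 273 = 0.01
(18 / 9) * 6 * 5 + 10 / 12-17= 263 / 6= 43.83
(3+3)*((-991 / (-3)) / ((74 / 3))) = 2973 / 37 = 80.35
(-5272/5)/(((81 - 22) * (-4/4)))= 5272/295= 17.87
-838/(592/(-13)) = 5447/296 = 18.40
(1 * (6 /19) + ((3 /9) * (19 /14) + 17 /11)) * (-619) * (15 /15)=-12571271 /8778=-1432.13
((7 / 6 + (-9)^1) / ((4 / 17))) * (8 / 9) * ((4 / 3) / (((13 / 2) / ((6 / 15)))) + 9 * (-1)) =1389461 / 5265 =263.91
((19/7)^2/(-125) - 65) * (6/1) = -2390916/6125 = -390.35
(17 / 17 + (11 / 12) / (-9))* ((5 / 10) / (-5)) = -97 / 1080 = -0.09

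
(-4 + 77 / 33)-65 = -200 / 3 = -66.67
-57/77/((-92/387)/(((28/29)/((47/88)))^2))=434827008/42728687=10.18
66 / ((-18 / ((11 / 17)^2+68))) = -72501 / 289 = -250.87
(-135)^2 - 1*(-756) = 18981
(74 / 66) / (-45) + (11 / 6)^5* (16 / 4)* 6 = 8857361 / 17820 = 497.05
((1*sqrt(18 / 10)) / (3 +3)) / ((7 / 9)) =9*sqrt(5) / 70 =0.29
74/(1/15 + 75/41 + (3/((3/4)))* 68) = 22755/84223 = 0.27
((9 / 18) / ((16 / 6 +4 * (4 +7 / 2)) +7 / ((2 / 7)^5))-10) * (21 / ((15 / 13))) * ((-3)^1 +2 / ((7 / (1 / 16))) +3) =-1780391 / 547820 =-3.25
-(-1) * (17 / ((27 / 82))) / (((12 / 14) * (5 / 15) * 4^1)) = 4879 / 108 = 45.18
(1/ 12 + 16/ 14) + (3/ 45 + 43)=44.29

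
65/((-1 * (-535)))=0.12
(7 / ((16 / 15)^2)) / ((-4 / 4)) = -1575 / 256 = -6.15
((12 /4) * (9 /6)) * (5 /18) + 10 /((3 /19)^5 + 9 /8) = 180757171 /17829468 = 10.14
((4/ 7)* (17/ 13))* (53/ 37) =3604/ 3367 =1.07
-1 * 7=-7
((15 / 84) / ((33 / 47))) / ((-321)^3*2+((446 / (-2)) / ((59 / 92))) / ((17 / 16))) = -235705 / 61308423073128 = -0.00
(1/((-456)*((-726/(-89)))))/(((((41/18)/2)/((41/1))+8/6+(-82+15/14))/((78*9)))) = 218673/92194498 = 0.00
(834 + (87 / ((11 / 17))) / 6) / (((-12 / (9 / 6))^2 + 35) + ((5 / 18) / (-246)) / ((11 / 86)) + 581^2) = 20856987 / 8223371425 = 0.00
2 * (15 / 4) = 7.50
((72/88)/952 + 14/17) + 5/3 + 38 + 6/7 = 1298995/31416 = 41.35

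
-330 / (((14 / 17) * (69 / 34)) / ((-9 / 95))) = 57222 / 3059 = 18.71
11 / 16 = 0.69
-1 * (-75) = 75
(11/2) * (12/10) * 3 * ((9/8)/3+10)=8217/40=205.42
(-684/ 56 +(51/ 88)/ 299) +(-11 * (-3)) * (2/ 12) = -1236307/ 184184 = -6.71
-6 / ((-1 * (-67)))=-6 / 67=-0.09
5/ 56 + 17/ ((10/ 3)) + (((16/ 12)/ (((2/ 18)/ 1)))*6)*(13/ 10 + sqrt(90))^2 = 2808*sqrt(10)/ 5 + 9249617/ 1400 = 8382.80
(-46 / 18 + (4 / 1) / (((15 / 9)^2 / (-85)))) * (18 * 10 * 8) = -179936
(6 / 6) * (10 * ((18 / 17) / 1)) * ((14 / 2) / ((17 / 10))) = 12600 / 289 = 43.60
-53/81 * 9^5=-38637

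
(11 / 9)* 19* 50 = 10450 / 9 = 1161.11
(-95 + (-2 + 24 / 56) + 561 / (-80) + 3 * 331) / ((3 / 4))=1185.89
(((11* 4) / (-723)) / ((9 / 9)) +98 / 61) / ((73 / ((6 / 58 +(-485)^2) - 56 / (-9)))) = 4185322781920 / 840294459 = 4980.78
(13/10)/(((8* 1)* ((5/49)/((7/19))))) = 4459/7600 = 0.59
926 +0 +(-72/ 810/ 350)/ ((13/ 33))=926.00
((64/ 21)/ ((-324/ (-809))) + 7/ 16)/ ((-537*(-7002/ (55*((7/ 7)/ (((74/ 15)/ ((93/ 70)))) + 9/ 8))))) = 1288879735/ 7853200314624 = 0.00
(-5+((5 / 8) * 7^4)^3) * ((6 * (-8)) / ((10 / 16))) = -1038096538539 / 4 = -259524134634.75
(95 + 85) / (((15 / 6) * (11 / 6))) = 432 / 11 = 39.27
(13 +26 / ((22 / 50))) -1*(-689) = 8372 / 11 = 761.09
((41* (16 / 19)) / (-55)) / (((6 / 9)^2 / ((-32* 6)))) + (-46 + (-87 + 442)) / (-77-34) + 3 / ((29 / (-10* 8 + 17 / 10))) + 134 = 394.30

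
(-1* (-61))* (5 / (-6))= -305 / 6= -50.83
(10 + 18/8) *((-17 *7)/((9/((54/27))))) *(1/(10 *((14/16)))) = -1666/45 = -37.02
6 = 6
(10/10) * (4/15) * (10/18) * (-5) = -0.74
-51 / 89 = -0.57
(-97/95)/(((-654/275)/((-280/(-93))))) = 746900/577809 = 1.29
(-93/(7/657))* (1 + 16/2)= -549909/7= -78558.43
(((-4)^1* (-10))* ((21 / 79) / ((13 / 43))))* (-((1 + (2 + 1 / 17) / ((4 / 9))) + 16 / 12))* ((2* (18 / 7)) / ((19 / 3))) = -65991240 / 331721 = -198.94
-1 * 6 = -6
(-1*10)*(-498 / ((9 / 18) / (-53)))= -527880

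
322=322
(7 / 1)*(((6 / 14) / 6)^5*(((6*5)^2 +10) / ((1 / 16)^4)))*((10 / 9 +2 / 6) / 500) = 173056 / 77175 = 2.24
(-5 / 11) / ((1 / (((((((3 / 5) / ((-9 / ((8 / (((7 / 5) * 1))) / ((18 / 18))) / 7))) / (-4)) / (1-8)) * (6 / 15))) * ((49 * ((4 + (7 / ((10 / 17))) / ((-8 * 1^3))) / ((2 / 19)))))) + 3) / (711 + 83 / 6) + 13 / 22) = -387539390 / 507303563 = -0.76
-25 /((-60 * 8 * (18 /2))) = 0.01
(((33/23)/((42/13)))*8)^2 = 12.62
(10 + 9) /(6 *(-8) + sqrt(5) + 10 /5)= -874 /2111 -19 *sqrt(5) /2111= -0.43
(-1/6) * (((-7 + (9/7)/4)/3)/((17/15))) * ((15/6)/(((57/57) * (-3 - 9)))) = -275/4032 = -0.07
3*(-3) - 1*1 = -10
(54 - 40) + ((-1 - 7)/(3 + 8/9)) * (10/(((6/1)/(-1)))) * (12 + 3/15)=1954/35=55.83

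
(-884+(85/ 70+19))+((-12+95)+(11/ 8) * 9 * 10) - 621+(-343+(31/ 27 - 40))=-1254875/ 756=-1659.89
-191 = -191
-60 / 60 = -1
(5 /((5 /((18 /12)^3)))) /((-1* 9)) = -3 /8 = -0.38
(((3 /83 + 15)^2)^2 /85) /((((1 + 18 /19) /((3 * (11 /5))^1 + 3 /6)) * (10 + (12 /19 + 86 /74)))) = 31088079678210048 /167227699249675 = 185.90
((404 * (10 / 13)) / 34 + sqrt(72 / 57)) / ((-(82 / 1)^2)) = -505 / 371501 - sqrt(114) / 63878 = -0.00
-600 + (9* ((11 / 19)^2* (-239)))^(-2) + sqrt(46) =-593.22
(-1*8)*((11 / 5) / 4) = -22 / 5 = -4.40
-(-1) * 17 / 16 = 17 / 16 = 1.06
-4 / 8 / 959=-1 / 1918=-0.00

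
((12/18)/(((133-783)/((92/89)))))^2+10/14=37649562373/52709304375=0.71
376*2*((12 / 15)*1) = 3008 / 5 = 601.60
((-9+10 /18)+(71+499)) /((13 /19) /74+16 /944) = 419249516 /19557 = 21437.31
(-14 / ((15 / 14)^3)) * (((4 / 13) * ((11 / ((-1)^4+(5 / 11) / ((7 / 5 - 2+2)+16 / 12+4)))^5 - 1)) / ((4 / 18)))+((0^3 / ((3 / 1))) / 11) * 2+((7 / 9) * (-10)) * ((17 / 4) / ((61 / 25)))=-9582226501409003697789457 / 5233463066002594410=-1830953.31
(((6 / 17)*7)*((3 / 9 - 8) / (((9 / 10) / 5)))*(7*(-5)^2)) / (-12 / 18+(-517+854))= -2817500 / 51459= -54.75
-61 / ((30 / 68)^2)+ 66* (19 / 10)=-188.00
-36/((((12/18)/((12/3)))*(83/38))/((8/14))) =-32832/581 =-56.51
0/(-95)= 0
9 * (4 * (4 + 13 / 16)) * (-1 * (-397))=275121 / 4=68780.25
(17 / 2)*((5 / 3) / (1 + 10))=1.29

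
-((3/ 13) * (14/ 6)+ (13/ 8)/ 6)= -505/ 624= -0.81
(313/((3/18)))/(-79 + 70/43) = -26918/1109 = -24.27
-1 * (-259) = 259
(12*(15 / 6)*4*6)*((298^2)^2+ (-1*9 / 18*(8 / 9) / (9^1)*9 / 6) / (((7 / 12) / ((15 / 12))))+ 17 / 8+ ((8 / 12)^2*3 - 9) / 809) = 32154674268160310 / 5663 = 5678028300928.89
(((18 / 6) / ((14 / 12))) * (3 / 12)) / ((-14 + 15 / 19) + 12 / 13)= -2223 / 42490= -0.05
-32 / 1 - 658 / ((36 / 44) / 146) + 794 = -1049890 / 9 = -116654.44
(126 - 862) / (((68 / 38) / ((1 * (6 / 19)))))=-2208 / 17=-129.88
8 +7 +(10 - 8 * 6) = -23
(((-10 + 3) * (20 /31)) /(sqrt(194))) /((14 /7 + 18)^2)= -7 * sqrt(194) /120280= -0.00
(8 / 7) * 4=32 / 7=4.57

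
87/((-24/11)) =-319/8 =-39.88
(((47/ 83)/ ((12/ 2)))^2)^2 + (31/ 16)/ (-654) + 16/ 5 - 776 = -51809881942066727/ 67041522577440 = -772.80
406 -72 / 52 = 5260 / 13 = 404.62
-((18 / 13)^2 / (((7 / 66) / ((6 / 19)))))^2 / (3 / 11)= -60360360192 / 505215529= -119.47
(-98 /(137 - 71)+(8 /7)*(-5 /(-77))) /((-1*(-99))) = -2281 /160083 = -0.01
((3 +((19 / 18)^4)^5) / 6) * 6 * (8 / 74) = 75834682106734192716667729 / 117921185001663723113545728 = 0.64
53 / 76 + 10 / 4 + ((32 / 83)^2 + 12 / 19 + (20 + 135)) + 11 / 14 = 585524203 / 3664948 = 159.76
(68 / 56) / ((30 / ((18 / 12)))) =0.06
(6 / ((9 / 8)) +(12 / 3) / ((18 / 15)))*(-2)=-52 / 3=-17.33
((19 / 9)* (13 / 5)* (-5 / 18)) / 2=-247 / 324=-0.76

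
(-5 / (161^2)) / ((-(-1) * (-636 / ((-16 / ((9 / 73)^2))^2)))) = 9087437120 / 27040761279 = 0.34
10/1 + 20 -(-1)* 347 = 377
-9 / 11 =-0.82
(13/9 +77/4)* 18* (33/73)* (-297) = -7301745/146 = -50011.95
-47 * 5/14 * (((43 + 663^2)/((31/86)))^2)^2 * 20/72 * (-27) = 1800408646674689074777169495577600/6464647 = 278500689469152619590392100.00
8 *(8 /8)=8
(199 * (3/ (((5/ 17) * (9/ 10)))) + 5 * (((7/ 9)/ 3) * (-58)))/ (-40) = -7358/ 135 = -54.50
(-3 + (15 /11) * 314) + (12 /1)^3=23685 /11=2153.18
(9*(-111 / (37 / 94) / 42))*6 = -2538 / 7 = -362.57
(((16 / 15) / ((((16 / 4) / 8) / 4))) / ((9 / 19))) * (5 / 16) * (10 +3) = 1976 / 27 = 73.19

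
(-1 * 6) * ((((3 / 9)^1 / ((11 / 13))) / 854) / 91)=-1 / 32879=-0.00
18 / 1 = 18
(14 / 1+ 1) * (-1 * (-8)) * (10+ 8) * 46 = 99360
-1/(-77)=1/77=0.01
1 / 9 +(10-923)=-8216 / 9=-912.89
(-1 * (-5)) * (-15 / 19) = -75 / 19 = -3.95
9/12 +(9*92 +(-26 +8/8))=803.75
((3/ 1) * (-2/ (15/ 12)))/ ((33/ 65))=-104/ 11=-9.45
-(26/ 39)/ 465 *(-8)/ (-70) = -8/ 48825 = -0.00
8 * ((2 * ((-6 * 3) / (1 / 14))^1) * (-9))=36288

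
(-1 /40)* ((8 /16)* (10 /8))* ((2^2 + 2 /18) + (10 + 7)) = -95 /288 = -0.33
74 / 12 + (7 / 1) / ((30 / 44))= 493 / 30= 16.43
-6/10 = -0.60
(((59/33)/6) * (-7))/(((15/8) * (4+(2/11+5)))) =-1652/13635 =-0.12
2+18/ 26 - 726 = -9403/ 13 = -723.31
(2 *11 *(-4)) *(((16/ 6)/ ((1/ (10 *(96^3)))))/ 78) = -346030080/ 13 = -26617698.46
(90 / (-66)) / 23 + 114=28827 / 253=113.94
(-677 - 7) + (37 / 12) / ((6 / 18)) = -2699 / 4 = -674.75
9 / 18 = 1 / 2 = 0.50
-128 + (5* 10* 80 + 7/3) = 11623/3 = 3874.33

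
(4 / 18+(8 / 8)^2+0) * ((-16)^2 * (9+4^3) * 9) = 205568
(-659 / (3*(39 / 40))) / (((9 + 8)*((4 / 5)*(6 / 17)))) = -16475 / 351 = -46.94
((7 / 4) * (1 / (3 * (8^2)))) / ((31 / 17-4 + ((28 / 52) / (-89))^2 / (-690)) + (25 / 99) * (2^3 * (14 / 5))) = 604540581645 / 230823350643328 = 0.00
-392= -392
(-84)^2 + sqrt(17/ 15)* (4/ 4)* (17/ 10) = 7057.81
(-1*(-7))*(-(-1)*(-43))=-301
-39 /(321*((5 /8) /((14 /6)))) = -728 /1605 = -0.45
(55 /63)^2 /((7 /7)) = 3025 /3969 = 0.76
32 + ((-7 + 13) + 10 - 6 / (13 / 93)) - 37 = -415 / 13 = -31.92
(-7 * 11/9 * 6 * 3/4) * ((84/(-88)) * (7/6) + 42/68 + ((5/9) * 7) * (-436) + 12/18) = 79893317/1224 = 65272.32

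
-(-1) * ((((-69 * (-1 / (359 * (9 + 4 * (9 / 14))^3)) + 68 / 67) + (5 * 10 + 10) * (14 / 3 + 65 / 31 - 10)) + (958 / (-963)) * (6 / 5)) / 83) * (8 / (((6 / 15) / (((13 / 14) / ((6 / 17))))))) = -3035603926415721557 / 24634622515587021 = -123.23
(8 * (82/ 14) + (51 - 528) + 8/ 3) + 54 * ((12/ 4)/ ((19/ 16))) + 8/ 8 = -115732/ 399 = -290.06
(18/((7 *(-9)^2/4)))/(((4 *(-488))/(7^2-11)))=-19/7686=-0.00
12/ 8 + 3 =9/ 2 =4.50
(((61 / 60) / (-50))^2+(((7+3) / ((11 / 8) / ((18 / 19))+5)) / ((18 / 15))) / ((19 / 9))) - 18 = -2762196320629 / 158859000000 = -17.39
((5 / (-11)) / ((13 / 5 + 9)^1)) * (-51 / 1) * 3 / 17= 225 / 638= 0.35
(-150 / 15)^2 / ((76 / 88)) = 2200 / 19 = 115.79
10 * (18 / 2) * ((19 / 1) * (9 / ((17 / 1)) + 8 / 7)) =340290 / 119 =2859.58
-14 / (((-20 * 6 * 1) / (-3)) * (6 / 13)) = -91 / 120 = -0.76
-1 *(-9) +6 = 15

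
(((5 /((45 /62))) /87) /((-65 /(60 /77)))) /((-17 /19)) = 4712 /4441437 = 0.00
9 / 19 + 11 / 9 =290 / 171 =1.70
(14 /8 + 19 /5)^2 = 12321 /400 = 30.80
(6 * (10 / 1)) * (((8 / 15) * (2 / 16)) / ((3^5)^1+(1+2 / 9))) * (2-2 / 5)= 144 / 5495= 0.03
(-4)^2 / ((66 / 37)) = 8.97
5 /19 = 0.26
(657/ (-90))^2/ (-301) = -5329/ 30100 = -0.18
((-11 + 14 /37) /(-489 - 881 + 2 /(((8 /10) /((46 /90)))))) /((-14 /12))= -42444 /6380983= -0.01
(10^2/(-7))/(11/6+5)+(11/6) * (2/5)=-1.36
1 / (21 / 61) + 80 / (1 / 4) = 6781 / 21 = 322.90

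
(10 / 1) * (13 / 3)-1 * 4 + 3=127 / 3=42.33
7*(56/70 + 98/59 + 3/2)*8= 221.82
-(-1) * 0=0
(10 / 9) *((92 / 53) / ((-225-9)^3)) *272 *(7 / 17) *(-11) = 141680 / 763969401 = 0.00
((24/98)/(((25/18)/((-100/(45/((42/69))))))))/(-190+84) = 96/42665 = 0.00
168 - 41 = 127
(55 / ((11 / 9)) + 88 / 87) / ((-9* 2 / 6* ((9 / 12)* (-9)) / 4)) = 64048 / 7047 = 9.09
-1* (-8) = 8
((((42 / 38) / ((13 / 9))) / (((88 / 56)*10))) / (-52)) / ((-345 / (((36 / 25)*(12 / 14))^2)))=0.00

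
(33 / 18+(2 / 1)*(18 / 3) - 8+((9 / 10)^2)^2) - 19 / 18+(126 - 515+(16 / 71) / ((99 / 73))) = -26949182731 / 70290000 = -383.40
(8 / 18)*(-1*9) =-4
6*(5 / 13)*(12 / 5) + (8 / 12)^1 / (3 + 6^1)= 1970 / 351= 5.61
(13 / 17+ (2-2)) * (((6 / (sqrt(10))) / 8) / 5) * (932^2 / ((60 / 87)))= 61400859 * sqrt(10) / 4250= 45686.25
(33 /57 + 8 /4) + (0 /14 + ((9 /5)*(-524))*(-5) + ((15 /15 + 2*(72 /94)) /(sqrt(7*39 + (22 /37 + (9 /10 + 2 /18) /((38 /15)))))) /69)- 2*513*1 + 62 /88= 238*sqrt(4874765799) /7495905873 + 3087585 /836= 3693.29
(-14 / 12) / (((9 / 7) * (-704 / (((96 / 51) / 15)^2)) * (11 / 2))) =784 / 212436675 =0.00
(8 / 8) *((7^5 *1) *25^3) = 262609375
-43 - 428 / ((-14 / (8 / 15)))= -2803 / 105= -26.70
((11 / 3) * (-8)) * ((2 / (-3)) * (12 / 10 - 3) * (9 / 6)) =-264 / 5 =-52.80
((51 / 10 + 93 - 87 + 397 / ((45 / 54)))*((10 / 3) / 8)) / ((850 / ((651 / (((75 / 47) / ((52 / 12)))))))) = 1723631 / 4080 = 422.46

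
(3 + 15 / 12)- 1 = 13 / 4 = 3.25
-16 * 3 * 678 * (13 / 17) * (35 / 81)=-1645280 / 153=-10753.46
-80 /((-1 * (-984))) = -10 /123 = -0.08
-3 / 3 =-1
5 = 5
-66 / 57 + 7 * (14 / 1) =1840 / 19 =96.84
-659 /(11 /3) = -1977 /11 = -179.73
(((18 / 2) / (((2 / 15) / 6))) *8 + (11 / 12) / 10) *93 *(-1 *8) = -12053141 / 5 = -2410628.20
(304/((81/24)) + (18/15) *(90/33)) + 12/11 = 28048/297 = 94.44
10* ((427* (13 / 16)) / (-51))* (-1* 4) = 27755 / 102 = 272.11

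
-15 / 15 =-1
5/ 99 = 0.05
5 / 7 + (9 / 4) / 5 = 163 / 140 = 1.16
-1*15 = -15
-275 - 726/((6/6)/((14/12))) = -1122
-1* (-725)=725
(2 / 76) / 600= 1 / 22800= 0.00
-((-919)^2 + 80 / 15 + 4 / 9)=-7601101 / 9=-844566.78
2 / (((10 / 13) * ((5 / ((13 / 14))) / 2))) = 169 / 175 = 0.97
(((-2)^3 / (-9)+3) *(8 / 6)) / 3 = 140 / 81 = 1.73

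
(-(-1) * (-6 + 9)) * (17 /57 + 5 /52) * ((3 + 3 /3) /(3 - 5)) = -1169 /494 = -2.37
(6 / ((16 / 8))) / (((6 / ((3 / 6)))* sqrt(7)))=sqrt(7) / 28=0.09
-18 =-18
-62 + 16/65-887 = -948.75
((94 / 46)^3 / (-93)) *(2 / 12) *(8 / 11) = -415292 / 37340523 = -0.01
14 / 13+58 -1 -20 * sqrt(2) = 755 / 13 -20 * sqrt(2) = 29.79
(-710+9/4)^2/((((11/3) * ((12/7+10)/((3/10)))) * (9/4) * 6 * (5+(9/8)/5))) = 49.60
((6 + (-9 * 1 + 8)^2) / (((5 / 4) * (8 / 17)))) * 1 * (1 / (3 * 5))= 119 / 150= 0.79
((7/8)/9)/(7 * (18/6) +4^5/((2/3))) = 7/112104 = 0.00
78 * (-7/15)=-36.40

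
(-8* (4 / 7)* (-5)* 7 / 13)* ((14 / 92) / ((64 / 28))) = 0.82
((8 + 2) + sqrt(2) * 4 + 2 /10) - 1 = 4 * sqrt(2) + 46 /5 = 14.86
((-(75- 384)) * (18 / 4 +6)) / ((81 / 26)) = 9373 / 9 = 1041.44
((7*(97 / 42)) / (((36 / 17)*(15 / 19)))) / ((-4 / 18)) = -31331 / 720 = -43.52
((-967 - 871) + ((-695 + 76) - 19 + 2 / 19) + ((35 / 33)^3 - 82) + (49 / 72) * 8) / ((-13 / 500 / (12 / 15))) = 696802436800 / 8876439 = 78500.22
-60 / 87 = -20 / 29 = -0.69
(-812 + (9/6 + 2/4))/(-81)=10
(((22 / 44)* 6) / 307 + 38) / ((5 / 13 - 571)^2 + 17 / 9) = 0.00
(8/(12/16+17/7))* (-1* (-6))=1344/89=15.10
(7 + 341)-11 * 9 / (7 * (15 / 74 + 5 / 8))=567516 / 1715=330.91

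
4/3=1.33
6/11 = 0.55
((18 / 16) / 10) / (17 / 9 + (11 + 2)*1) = 0.01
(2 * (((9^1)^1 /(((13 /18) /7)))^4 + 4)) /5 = 23160014.68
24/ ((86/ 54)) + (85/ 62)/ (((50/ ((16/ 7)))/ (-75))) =10.37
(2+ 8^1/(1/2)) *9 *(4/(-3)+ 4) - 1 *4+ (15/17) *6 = 7366/17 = 433.29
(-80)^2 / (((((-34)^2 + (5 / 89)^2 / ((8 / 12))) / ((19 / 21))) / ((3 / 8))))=240798400 / 128193989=1.88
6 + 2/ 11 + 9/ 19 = 6.66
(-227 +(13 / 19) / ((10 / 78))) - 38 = -24668 / 95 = -259.66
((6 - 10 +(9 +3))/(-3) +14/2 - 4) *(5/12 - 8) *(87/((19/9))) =-7917/76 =-104.17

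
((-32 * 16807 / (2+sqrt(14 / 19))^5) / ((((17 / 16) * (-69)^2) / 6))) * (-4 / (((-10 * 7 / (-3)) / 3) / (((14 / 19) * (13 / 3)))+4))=6673961846150144 / 64622950690693- 400974011995648 * sqrt(266) / 64622950690693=2.08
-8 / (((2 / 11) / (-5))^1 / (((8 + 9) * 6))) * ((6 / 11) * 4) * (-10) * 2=-979200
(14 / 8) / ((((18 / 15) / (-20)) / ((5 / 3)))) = -875 / 18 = -48.61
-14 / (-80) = 7 / 40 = 0.18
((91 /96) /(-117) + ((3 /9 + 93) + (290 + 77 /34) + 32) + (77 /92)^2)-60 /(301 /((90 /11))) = 10719112072001 /25726311072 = 416.66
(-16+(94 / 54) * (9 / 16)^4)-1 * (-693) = 44379293 / 65536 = 677.17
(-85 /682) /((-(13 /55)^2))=23375 /10478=2.23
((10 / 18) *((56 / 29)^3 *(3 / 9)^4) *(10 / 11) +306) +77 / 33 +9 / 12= 241831498273 / 782301564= 309.13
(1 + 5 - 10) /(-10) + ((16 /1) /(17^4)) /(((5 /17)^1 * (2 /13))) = 0.40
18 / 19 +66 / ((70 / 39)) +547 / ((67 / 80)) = 30780961 / 44555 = 690.85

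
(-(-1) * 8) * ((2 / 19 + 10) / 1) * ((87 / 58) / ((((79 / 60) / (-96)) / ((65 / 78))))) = -11059200 / 1501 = -7367.89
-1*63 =-63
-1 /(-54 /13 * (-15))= -13 /810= -0.02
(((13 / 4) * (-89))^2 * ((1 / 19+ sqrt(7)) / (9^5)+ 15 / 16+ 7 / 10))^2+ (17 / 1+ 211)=263372918324853526241 * sqrt(7) / 678388773058560+ 38708719222434527678668908881 / 2062301870098022400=18770694103.62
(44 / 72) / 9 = 11 / 162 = 0.07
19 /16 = 1.19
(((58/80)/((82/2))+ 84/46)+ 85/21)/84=4666687/66538080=0.07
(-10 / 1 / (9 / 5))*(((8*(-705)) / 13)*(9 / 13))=282000 / 169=1668.64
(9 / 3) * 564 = 1692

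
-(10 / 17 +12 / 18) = -64 / 51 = -1.25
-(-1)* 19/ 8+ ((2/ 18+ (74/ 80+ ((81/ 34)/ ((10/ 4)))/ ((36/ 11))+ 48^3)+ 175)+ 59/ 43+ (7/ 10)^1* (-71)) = 110722.37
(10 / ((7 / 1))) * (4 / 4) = 10 / 7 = 1.43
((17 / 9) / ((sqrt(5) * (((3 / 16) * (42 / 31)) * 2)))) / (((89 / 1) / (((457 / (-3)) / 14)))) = -481678 * sqrt(5) / 5298615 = -0.20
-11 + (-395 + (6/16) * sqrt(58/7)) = -406 + 3 * sqrt(406)/56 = -404.92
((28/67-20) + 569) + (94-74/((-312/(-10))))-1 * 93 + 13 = 2932027/5226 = 561.05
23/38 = 0.61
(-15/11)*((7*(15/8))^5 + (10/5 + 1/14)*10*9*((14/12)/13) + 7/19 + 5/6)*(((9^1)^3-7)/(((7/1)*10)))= -179695954186871/32800768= -5478406.91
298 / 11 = 27.09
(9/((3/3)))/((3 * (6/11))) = 11/2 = 5.50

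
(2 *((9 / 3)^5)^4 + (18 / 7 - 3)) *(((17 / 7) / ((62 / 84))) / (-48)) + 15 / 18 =-2489564057821 / 5208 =-478026892.82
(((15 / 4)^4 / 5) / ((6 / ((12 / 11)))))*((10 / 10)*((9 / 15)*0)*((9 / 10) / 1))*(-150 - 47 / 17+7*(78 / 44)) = 0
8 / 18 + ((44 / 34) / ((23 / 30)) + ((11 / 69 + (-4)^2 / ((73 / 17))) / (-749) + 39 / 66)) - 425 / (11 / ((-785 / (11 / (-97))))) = -541442087652469 / 2024470602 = -267448.73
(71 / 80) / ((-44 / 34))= -1207 / 1760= -0.69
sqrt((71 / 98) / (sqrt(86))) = 2^(1 / 4) * 43^(3 / 4) * sqrt(71) / 602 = 0.28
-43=-43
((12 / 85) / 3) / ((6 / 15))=2 / 17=0.12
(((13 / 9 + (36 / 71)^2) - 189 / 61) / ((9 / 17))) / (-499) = 65717308 / 12428882919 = 0.01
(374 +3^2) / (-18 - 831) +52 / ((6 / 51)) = 374875 / 849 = 441.55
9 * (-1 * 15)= -135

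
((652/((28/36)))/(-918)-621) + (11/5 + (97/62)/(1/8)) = -33599248/55335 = -607.20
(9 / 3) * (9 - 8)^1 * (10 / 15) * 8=16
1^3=1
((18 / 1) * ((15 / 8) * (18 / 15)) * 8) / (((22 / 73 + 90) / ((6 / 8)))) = 17739 / 6592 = 2.69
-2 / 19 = -0.11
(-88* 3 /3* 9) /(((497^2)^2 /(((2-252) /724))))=49500 /11043433740661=0.00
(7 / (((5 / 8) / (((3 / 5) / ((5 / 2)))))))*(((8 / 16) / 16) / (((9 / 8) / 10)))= 56 / 75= 0.75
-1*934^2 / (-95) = 872356 / 95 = 9182.69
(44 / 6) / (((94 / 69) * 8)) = 253 / 376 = 0.67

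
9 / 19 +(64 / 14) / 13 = 1427 / 1729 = 0.83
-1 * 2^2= -4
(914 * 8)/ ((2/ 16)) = 58496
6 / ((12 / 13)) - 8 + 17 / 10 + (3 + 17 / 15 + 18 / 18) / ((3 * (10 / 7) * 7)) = 167 / 450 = 0.37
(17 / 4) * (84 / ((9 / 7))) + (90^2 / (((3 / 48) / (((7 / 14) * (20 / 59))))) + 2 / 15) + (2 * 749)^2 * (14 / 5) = 372021851 / 59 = 6305455.10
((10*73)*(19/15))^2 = 7695076/9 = 855008.44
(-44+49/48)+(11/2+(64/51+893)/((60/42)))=588.50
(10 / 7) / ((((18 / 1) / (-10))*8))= -25 / 252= -0.10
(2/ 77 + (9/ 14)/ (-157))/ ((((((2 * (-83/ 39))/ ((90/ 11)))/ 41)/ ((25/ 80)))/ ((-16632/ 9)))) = 570962925/ 573364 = 995.81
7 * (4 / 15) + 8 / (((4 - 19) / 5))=-4 / 5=-0.80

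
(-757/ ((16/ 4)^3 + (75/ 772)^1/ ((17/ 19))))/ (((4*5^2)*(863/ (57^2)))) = -8069596533/ 18152363575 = -0.44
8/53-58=-3066/53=-57.85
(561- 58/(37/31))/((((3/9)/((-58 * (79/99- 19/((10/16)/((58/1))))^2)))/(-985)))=272777877138829.03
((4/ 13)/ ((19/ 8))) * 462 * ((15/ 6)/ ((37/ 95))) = 184800/ 481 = 384.20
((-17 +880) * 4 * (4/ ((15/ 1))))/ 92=3452/ 345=10.01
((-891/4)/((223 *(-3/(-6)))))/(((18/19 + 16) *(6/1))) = -5643/287224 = -0.02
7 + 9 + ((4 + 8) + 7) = 35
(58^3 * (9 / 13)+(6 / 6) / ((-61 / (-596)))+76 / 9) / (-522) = -482089196 / 1862757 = -258.80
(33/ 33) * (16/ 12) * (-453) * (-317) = 191468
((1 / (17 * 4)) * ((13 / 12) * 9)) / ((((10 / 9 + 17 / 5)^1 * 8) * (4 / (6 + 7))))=22815 / 1766912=0.01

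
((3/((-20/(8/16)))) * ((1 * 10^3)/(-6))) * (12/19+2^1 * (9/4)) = 4875/76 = 64.14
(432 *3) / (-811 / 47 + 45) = 7614 / 163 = 46.71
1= 1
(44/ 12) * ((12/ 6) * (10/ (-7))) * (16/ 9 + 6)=-2200/ 27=-81.48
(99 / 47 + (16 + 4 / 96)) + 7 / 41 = 18.32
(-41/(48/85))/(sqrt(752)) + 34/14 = 17/7 - 3485 * sqrt(47)/9024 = -0.22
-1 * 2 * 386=-772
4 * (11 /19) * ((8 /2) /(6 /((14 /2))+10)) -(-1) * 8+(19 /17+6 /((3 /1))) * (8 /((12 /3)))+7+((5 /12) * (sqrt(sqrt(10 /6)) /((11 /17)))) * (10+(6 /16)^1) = 7055 * 3^(3 /4) * 5^(1 /4) /3168+135557 /6137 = 29.68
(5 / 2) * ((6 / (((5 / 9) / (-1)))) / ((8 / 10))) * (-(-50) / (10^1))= -675 / 4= -168.75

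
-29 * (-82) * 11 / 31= 26158 / 31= 843.81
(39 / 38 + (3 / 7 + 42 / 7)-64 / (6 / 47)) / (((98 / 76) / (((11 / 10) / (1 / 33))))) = -9537583 / 686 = -13903.18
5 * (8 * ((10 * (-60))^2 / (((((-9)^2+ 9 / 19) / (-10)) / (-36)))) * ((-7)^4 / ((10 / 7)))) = 4598395200000 / 43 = 106939423255.81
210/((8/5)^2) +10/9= 83.14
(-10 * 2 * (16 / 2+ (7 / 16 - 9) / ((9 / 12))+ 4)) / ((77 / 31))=-155 / 33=-4.70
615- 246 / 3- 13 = 520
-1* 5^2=-25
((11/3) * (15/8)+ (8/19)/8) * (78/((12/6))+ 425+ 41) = 3498.45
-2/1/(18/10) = -10/9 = -1.11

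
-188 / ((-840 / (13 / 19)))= 611 / 3990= 0.15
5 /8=0.62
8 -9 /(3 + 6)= 7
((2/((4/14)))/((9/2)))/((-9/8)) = -112/81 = -1.38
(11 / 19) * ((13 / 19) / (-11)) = -13 / 361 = -0.04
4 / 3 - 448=-1340 / 3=-446.67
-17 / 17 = -1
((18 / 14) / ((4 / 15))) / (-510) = -9 / 952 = -0.01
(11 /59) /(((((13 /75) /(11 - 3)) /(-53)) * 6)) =-58300 /767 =-76.01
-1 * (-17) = 17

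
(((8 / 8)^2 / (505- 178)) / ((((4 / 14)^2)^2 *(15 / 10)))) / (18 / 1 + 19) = 2401 / 290376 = 0.01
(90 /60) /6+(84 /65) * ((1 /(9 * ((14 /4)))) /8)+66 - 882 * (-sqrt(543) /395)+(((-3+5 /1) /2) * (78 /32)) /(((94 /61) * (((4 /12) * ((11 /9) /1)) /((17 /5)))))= 131.49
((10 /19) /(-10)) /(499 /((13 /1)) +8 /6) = -39 /29431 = -0.00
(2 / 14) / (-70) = -1 / 490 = -0.00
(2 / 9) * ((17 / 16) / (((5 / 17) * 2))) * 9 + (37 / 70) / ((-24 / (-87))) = 5.53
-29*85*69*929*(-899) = 142050059535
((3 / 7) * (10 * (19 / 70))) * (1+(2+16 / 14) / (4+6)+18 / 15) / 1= 5016 / 1715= 2.92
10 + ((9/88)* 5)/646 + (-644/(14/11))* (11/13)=-309025143/739024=-418.15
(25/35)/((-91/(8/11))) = -40/7007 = -0.01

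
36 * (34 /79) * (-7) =-8568 /79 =-108.46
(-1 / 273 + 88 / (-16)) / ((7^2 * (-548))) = 3005 / 14661192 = 0.00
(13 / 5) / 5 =13 / 25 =0.52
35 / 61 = 0.57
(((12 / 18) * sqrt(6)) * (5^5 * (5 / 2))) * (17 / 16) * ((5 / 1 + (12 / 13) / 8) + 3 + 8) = 111296875 * sqrt(6) / 1248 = 218445.96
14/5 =2.80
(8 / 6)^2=16 / 9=1.78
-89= -89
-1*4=-4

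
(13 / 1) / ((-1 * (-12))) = 13 / 12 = 1.08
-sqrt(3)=-1.73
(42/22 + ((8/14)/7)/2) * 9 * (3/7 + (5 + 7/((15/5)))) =513939/3773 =136.21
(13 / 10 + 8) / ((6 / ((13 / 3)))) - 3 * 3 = -137 / 60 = -2.28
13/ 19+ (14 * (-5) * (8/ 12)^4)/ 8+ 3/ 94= -146441/ 144666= -1.01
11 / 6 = 1.83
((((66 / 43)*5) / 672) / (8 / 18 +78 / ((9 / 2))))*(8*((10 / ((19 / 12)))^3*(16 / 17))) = 42768000 / 35097503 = 1.22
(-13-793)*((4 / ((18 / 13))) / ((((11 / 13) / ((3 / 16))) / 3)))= -68107 / 44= -1547.89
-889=-889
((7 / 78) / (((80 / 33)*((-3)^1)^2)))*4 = 77 / 4680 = 0.02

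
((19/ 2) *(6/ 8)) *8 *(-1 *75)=-4275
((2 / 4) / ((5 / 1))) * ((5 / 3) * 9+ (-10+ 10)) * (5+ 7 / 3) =11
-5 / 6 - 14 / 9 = -43 / 18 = -2.39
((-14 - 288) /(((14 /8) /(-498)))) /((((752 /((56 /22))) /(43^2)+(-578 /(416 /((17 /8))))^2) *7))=3079922809307136 /2226970427465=1383.01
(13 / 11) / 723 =13 / 7953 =0.00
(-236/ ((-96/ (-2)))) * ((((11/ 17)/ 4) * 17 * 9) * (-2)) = 1947/ 8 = 243.38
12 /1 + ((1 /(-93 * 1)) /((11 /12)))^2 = 1395388 /116281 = 12.00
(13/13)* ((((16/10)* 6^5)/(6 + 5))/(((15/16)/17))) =5640192/275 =20509.79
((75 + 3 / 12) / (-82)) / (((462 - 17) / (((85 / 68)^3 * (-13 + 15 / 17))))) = 775075 / 15880448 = 0.05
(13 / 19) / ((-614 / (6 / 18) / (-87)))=0.03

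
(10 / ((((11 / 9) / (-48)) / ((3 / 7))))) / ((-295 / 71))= 184032 / 4543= 40.51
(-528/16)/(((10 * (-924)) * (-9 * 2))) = -0.00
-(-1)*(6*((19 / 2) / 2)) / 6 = 19 / 4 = 4.75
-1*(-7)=7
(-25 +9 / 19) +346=6108 / 19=321.47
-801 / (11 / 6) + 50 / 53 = -254168 / 583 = -435.97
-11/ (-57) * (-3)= -0.58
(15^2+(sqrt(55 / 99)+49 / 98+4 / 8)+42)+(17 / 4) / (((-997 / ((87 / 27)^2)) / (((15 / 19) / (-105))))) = sqrt(5) / 3+11514024329 / 42962724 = 268.75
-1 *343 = -343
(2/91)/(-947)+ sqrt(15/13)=-2/86177+ sqrt(195)/13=1.07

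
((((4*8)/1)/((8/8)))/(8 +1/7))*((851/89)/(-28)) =-6808/5073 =-1.34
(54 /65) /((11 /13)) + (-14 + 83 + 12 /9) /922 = 160969 /152130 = 1.06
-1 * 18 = -18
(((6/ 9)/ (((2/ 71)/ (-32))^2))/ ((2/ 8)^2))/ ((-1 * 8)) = -5161984/ 3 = -1720661.33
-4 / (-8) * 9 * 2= 9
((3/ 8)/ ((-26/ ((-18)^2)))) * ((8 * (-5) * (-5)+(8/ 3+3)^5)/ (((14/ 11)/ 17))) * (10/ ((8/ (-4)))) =1373007295/ 728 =1885999.03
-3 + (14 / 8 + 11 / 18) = -23 / 36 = -0.64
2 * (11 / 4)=11 / 2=5.50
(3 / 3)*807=807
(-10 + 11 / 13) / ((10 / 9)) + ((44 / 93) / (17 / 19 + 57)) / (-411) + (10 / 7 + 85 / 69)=-22312309849 / 4000036950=-5.58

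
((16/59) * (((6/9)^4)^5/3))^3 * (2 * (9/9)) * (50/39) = 472236648286964521369600/9167685141262126980625077045396752487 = 0.00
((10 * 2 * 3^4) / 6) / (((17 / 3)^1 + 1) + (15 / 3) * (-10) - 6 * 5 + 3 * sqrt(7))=-178200 / 47833 - 7290 * sqrt(7) / 47833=-4.13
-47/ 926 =-0.05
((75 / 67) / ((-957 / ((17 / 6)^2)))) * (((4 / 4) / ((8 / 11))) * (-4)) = 7225 / 139896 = 0.05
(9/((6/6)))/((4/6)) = 27/2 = 13.50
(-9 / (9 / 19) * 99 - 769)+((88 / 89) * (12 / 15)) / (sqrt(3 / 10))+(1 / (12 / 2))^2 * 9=-10599 / 4+352 * sqrt(30) / 1335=-2648.31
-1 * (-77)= 77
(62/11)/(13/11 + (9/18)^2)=248/63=3.94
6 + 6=12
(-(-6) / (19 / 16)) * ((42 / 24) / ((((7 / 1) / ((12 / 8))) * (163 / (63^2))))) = 142884 / 3097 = 46.14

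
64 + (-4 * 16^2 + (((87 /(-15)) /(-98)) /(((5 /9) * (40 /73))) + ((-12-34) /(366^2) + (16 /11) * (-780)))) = -75608476551913 /36101142000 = -2094.35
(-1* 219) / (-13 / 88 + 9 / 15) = -96360 / 199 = -484.22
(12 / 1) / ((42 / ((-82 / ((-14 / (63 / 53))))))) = 738 / 371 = 1.99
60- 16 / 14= 412 / 7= 58.86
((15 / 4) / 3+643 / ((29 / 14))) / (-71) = -36153 / 8236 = -4.39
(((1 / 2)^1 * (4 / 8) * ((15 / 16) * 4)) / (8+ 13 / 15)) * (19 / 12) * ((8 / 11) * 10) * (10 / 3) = 625 / 154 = 4.06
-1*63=-63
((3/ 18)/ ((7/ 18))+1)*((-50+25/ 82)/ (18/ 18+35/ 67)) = -1365125/ 29274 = -46.63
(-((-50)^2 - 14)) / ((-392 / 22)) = 13673 / 98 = 139.52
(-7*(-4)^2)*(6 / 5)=-672 / 5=-134.40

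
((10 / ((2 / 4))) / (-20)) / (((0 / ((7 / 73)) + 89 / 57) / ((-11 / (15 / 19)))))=3971 / 445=8.92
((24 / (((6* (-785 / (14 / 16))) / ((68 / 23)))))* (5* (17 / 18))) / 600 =-2023 / 19499400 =-0.00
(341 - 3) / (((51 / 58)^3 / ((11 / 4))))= 181356604 / 132651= 1367.17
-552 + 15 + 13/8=-4283/8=-535.38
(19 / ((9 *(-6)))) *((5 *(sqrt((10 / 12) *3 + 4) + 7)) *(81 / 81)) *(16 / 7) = -760 / 27 - 380 *sqrt(26) / 189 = -38.40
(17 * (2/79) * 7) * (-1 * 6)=-1428/79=-18.08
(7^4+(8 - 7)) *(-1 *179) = -429958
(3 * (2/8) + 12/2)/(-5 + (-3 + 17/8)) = -54/47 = -1.15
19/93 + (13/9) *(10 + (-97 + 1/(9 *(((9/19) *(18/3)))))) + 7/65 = -125.30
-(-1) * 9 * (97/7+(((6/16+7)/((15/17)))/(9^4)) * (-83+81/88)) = 6669850837/53887680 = 123.77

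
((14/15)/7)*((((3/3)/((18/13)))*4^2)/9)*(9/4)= 0.39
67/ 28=2.39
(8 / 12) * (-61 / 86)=-61 / 129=-0.47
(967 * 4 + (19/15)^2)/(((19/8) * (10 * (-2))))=-1741322/21375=-81.47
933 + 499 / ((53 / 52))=75397 / 53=1422.58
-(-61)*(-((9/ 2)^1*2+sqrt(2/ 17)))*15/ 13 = -8235/ 13 - 915*sqrt(34)/ 221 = -657.60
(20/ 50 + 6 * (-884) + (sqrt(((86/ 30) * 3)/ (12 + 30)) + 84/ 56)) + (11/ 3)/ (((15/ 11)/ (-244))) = -536237/ 90 + sqrt(9030)/ 210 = -5957.74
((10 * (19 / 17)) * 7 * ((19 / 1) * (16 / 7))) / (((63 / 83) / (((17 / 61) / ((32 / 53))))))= 2066.14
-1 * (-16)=16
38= 38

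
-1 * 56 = -56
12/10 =6/5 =1.20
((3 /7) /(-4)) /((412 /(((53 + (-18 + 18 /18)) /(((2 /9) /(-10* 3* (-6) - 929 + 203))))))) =9477 /412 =23.00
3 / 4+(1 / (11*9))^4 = 288178807 / 384238404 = 0.75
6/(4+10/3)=0.82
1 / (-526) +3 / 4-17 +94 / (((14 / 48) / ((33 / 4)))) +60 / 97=1888075905 / 714308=2643.22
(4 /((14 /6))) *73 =876 /7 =125.14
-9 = -9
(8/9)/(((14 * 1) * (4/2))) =2/63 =0.03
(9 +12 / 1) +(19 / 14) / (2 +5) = 2077 / 98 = 21.19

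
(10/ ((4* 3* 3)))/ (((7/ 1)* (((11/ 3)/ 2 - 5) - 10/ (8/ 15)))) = -10/ 5523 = -0.00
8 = 8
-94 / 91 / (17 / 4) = -376 / 1547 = -0.24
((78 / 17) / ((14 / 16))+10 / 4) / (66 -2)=0.12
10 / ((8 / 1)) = 5 / 4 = 1.25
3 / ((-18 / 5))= -5 / 6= -0.83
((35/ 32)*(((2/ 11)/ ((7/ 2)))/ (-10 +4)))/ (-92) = 5/ 48576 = 0.00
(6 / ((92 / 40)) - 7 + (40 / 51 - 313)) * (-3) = 371380 / 391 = 949.82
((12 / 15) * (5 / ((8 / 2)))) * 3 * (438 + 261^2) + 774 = 206451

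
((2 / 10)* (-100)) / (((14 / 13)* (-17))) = 130 / 119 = 1.09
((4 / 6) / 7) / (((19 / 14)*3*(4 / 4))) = 4 / 171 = 0.02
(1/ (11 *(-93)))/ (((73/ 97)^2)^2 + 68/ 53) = -4692051893/ 7698175132263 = -0.00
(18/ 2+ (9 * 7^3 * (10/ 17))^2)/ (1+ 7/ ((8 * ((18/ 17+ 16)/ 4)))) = 184238836860/ 67337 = 2736071.36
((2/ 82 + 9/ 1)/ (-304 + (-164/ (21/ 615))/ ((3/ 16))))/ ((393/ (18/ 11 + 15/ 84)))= -103415/ 64316049248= -0.00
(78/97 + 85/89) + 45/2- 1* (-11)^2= -1670327/17266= -96.74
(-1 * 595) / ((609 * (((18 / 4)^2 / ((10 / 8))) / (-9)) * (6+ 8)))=425 / 10962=0.04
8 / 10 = 4 / 5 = 0.80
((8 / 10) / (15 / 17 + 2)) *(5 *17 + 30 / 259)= 299812 / 12691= 23.62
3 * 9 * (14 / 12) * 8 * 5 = 1260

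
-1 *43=-43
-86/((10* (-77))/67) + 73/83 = 267228/31955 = 8.36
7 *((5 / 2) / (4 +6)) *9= 15.75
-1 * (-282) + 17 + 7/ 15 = 4492/ 15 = 299.47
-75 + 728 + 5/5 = 654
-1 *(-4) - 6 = -2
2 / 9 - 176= -1582 / 9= -175.78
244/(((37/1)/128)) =31232/37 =844.11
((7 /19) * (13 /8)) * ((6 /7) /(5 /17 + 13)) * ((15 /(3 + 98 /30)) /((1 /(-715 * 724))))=-19305482625 /403636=-47828.94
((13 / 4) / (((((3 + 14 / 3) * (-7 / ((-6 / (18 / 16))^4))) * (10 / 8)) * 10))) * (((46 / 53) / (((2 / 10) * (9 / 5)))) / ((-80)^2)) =-3328 / 2253825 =-0.00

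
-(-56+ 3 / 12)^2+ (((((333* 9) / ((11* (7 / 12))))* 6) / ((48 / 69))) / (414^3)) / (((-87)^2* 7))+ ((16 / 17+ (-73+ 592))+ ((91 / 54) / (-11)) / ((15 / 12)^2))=-56974982103535313 / 22013196697800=-2588.22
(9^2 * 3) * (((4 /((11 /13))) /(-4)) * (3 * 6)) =-56862 /11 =-5169.27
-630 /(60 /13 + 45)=-546 /43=-12.70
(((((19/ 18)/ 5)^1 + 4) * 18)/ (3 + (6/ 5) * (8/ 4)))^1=379/ 27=14.04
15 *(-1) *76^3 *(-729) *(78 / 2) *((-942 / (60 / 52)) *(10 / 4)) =-382091323573440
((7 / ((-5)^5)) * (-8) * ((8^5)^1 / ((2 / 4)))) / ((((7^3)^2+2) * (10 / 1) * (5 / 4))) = 7340032 / 9191484375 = 0.00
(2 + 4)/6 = 1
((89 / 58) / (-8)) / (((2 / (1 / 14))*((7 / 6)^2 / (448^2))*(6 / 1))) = -34176 / 203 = -168.35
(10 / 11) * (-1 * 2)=-20 / 11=-1.82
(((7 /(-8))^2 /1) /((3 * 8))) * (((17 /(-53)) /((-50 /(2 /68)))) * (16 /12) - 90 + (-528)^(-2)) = -1628999989603 /567381196800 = -2.87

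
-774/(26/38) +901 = -2993/13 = -230.23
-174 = -174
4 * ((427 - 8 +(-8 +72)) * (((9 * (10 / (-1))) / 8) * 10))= -217350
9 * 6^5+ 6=69990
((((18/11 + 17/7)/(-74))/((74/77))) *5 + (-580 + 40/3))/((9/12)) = -9313895/12321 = -755.94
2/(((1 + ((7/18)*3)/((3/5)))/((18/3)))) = 216/53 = 4.08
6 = 6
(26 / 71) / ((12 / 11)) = 0.34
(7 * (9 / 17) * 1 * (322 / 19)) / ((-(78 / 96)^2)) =-5193216 / 54587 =-95.14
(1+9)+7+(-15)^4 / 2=50659 / 2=25329.50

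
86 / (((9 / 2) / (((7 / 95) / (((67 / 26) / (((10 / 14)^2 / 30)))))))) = 2236 / 240597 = 0.01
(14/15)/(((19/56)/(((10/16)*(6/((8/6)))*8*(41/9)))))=16072/57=281.96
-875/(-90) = 175/18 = 9.72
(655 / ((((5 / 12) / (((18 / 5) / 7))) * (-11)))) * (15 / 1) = -84888 / 77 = -1102.44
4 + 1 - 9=-4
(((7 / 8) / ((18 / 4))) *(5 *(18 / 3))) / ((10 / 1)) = 0.58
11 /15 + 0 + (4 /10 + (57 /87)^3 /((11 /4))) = 4972283 /4024185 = 1.24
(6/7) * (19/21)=38/49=0.78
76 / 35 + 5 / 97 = 7547 / 3395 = 2.22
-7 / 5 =-1.40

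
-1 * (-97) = 97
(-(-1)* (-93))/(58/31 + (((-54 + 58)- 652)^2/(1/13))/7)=-20181/169221718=-0.00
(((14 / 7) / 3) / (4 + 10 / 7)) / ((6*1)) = 0.02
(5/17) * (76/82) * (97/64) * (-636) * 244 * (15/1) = -1340644275/1394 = -961724.73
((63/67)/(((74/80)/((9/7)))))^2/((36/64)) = 18662400/6145441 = 3.04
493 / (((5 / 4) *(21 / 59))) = 116348 / 105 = 1108.08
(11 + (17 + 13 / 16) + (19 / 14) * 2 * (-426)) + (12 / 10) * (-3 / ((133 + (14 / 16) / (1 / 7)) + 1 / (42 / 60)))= -4969744231 / 4407760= -1127.50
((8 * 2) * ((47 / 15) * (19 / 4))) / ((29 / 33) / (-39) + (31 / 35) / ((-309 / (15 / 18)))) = -736567832 / 77085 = -9555.27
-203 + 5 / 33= -6694 / 33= -202.85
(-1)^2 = 1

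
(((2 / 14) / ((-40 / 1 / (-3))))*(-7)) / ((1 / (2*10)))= -3 / 2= -1.50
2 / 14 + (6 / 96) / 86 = 1383 / 9632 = 0.14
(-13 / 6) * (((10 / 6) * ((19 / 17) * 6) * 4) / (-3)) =4940 / 153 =32.29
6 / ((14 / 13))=39 / 7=5.57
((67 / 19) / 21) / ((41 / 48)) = 1072 / 5453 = 0.20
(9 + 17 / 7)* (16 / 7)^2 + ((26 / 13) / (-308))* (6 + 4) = 225035 / 3773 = 59.64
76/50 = 38/25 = 1.52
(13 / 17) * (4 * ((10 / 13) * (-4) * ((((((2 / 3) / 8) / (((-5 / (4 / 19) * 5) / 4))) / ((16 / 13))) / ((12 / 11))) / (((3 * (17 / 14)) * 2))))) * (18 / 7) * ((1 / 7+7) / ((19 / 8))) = 0.02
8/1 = 8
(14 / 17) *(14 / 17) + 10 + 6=4820 / 289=16.68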